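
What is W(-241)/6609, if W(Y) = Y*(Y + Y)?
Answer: 116162/6609 ≈ 17.576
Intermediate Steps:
W(Y) = 2*Y² (W(Y) = Y*(2*Y) = 2*Y²)
W(-241)/6609 = (2*(-241)²)/6609 = (2*58081)*(1/6609) = 116162*(1/6609) = 116162/6609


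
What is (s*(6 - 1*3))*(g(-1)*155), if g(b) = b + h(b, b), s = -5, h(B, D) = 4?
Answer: -6975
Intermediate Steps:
g(b) = 4 + b (g(b) = b + 4 = 4 + b)
(s*(6 - 1*3))*(g(-1)*155) = (-5*(6 - 1*3))*((4 - 1)*155) = (-5*(6 - 3))*(3*155) = -5*3*465 = -15*465 = -6975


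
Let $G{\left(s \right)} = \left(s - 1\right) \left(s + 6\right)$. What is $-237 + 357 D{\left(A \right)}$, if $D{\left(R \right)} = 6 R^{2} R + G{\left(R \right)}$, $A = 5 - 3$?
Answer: $19755$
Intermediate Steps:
$A = 2$ ($A = 5 - 3 = 2$)
$G{\left(s \right)} = \left(-1 + s\right) \left(6 + s\right)$
$D{\left(R \right)} = -6 + R^{2} + 5 R + 6 R^{3}$ ($D{\left(R \right)} = 6 R^{2} R + \left(-6 + R^{2} + 5 R\right) = 6 R^{3} + \left(-6 + R^{2} + 5 R\right) = -6 + R^{2} + 5 R + 6 R^{3}$)
$-237 + 357 D{\left(A \right)} = -237 + 357 \left(-6 + 2^{2} + 5 \cdot 2 + 6 \cdot 2^{3}\right) = -237 + 357 \left(-6 + 4 + 10 + 6 \cdot 8\right) = -237 + 357 \left(-6 + 4 + 10 + 48\right) = -237 + 357 \cdot 56 = -237 + 19992 = 19755$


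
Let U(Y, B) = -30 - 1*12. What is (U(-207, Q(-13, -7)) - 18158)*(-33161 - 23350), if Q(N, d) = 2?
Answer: 1028500200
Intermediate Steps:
U(Y, B) = -42 (U(Y, B) = -30 - 12 = -42)
(U(-207, Q(-13, -7)) - 18158)*(-33161 - 23350) = (-42 - 18158)*(-33161 - 23350) = -18200*(-56511) = 1028500200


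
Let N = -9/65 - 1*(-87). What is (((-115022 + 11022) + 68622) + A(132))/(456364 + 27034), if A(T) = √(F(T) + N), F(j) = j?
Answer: -931/12721 + √924690/31420870 ≈ -0.073155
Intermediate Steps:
N = 5646/65 (N = -9*1/65 + 87 = -9/65 + 87 = 5646/65 ≈ 86.862)
A(T) = √(5646/65 + T) (A(T) = √(T + 5646/65) = √(5646/65 + T))
(((-115022 + 11022) + 68622) + A(132))/(456364 + 27034) = (((-115022 + 11022) + 68622) + √(366990 + 4225*132)/65)/(456364 + 27034) = ((-104000 + 68622) + √(366990 + 557700)/65)/483398 = (-35378 + √924690/65)*(1/483398) = -931/12721 + √924690/31420870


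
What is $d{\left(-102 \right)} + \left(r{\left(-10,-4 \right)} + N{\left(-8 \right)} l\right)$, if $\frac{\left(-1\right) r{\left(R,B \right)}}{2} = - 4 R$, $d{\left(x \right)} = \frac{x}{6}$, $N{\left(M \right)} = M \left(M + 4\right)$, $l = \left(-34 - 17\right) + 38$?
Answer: $-513$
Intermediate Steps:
$l = -13$ ($l = -51 + 38 = -13$)
$N{\left(M \right)} = M \left(4 + M\right)$
$d{\left(x \right)} = \frac{x}{6}$ ($d{\left(x \right)} = x \frac{1}{6} = \frac{x}{6}$)
$r{\left(R,B \right)} = 8 R$ ($r{\left(R,B \right)} = - 2 \left(- 4 R\right) = 8 R$)
$d{\left(-102 \right)} + \left(r{\left(-10,-4 \right)} + N{\left(-8 \right)} l\right) = \frac{1}{6} \left(-102\right) + \left(8 \left(-10\right) + - 8 \left(4 - 8\right) \left(-13\right)\right) = -17 + \left(-80 + \left(-8\right) \left(-4\right) \left(-13\right)\right) = -17 + \left(-80 + 32 \left(-13\right)\right) = -17 - 496 = -513$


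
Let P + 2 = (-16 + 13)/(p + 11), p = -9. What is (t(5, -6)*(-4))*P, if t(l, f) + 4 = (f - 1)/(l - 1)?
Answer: -161/2 ≈ -80.500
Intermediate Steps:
t(l, f) = -4 + (-1 + f)/(-1 + l) (t(l, f) = -4 + (f - 1)/(l - 1) = -4 + (-1 + f)/(-1 + l))
P = -7/2 (P = -2 + (-16 + 13)/(-9 + 11) = -2 - 3/2 = -7/2 ≈ -3.5000)
(t(5, -6)*(-4))*P = (((3 - 6 - 4*5)/(-1 + 5))*(-4))*(-7/2) = (((3 - 6 - 20)/4)*(-4))*(-7/2) = (((¼)*(-23))*(-4))*(-7/2) = -23/4*(-4)*(-7/2) = 23*(-7/2) = -161/2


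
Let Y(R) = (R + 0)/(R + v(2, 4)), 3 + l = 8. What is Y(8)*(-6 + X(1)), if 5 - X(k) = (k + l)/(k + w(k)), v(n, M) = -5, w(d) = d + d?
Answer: -8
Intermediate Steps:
w(d) = 2*d
l = 5 (l = -3 + 8 = 5)
Y(R) = R/(-5 + R) (Y(R) = (R + 0)/(R - 5) = R/(-5 + R))
X(k) = 5 - (5 + k)/(3*k) (X(k) = 5 - (k + 5)/(k + 2*k) = 5 - (5 + k)/(3*k))
Y(8)*(-6 + X(1)) = (8/(-5 + 8))*(-6 + (1/3)*(-5 + 14*1)/1) = (8/3)*(-6 + (1/3)*1*(-5 + 14)) = (8*(1/3))*(-6 + (1/3)*1*9) = 8*(-6 + 3)/3 = (8/3)*(-3) = -8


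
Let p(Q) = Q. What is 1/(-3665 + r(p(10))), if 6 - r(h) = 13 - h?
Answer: -1/3662 ≈ -0.00027307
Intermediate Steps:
r(h) = -7 + h (r(h) = 6 - (13 - h) = 6 + (-13 + h) = -7 + h)
1/(-3665 + r(p(10))) = 1/(-3665 + (-7 + 10)) = 1/(-3665 + 3) = 1/(-3662) = -1/3662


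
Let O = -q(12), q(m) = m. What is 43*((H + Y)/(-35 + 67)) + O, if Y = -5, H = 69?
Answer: 74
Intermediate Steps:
O = -12 (O = -1*12 = -12)
43*((H + Y)/(-35 + 67)) + O = 43*((69 - 5)/(-35 + 67)) - 12 = 43*(64/32) - 12 = 43*(64*(1/32)) - 12 = 43*2 - 12 = 86 - 12 = 74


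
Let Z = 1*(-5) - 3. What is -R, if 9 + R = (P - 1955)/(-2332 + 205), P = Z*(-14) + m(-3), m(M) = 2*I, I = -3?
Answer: 17294/2127 ≈ 8.1307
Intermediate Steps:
Z = -8 (Z = -5 - 3 = -8)
m(M) = -6 (m(M) = 2*(-3) = -6)
P = 106 (P = -8*(-14) - 6 = 112 - 6 = 106)
R = -17294/2127 (R = -9 + (106 - 1955)/(-2332 + 205) = -9 - 1849/(-2127) = -9 - 1849*(-1/2127) = -9 + 1849/2127 = -17294/2127 ≈ -8.1307)
-R = -1*(-17294/2127) = 17294/2127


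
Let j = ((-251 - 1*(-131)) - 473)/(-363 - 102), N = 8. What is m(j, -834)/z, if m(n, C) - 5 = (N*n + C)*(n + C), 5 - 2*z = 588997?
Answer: -148330748447/63677397600 ≈ -2.3294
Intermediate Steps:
z = -294496 (z = 5/2 - ½*588997 = 5/2 - 588997/2 = -294496)
j = 593/465 (j = ((-251 + 131) - 473)/(-465) = (-120 - 473)*(-1/465) = -593*(-1/465) = 593/465 ≈ 1.2753)
m(n, C) = 5 + (C + n)*(C + 8*n) (m(n, C) = 5 + (8*n + C)*(n + C) = 5 + (C + 8*n)*(C + n) = 5 + (C + n)*(C + 8*n))
m(j, -834)/z = (5 + (-834)² + 8*(593/465)² + 9*(-834)*(593/465))/(-294496) = (5 + 695556 + 8*(351649/216225) - 1483686/155)*(-1/294496) = (5 + 695556 + 2813192/216225 - 1483686/155)*(-1/294496) = (148330748447/216225)*(-1/294496) = -148330748447/63677397600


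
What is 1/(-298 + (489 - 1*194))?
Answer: -1/3 ≈ -0.33333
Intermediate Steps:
1/(-298 + (489 - 1*194)) = 1/(-298 + (489 - 194)) = 1/(-298 + 295) = 1/(-3) = -1/3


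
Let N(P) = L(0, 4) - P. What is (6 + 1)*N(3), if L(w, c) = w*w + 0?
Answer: -21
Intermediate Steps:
L(w, c) = w² (L(w, c) = w² + 0 = w²)
N(P) = -P (N(P) = 0² - P = 0 - P = -P)
(6 + 1)*N(3) = (6 + 1)*(-1*3) = 7*(-3) = -21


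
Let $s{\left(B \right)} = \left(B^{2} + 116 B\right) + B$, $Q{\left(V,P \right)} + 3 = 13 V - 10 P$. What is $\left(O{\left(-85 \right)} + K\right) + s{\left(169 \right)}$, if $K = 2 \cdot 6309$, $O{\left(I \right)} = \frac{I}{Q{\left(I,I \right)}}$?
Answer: $\frac{15725701}{258} \approx 60952.0$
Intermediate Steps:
$Q{\left(V,P \right)} = -3 - 10 P + 13 V$ ($Q{\left(V,P \right)} = -3 - \left(- 13 V + 10 P\right) = -3 - 10 P + 13 V$)
$O{\left(I \right)} = \frac{I}{-3 + 3 I}$ ($O{\left(I \right)} = \frac{I}{-3 - 10 I + 13 I} = \frac{I}{-3 + 3 I}$)
$s{\left(B \right)} = B^{2} + 117 B$
$K = 12618$
$\left(O{\left(-85 \right)} + K\right) + s{\left(169 \right)} = \left(\frac{1}{3} \left(-85\right) \frac{1}{-1 - 85} + 12618\right) + 169 \left(117 + 169\right) = \left(\frac{1}{3} \left(-85\right) \frac{1}{-86} + 12618\right) + 169 \cdot 286 = \left(\frac{1}{3} \left(-85\right) \left(- \frac{1}{86}\right) + 12618\right) + 48334 = \left(\frac{85}{258} + 12618\right) + 48334 = \frac{3255529}{258} + 48334 = \frac{15725701}{258}$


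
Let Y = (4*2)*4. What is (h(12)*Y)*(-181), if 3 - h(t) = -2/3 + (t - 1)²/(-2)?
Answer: -1114960/3 ≈ -3.7165e+5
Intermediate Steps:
h(t) = 11/3 + (-1 + t)²/2 (h(t) = 3 - (-2/3 + (t - 1)²/(-2)) = 3 - (-2*⅓ + (-1 + t)²*(-½)) = 3 - (-⅔ - (-1 + t)²/2) = 3 + (⅔ + (-1 + t)²/2) = 11/3 + (-1 + t)²/2)
Y = 32 (Y = 8*4 = 32)
(h(12)*Y)*(-181) = ((11/3 + (-1 + 12)²/2)*32)*(-181) = ((11/3 + (½)*11²)*32)*(-181) = ((11/3 + (½)*121)*32)*(-181) = ((11/3 + 121/2)*32)*(-181) = ((385/6)*32)*(-181) = (6160/3)*(-181) = -1114960/3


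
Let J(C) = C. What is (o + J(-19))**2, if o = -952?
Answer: 942841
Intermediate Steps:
(o + J(-19))**2 = (-952 - 19)**2 = (-971)**2 = 942841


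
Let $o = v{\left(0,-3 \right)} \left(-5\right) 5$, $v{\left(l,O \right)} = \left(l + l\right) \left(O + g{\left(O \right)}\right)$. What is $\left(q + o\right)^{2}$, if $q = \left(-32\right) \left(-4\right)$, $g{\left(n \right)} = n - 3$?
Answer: $16384$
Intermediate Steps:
$g{\left(n \right)} = -3 + n$ ($g{\left(n \right)} = n - 3 = -3 + n$)
$v{\left(l,O \right)} = 2 l \left(-3 + 2 O\right)$ ($v{\left(l,O \right)} = \left(l + l\right) \left(O + \left(-3 + O\right)\right) = 2 l \left(-3 + 2 O\right)$)
$q = 128$
$o = 0$ ($o = 2 \cdot 0 \left(-3 + 2 \left(-3\right)\right) \left(-5\right) 5 = 2 \cdot 0 \left(-3 - 6\right) \left(-5\right) 5 = 2 \cdot 0 \left(-9\right) \left(-5\right) 5 = 0 \left(-5\right) 5 = 0 \cdot 5 = 0$)
$\left(q + o\right)^{2} = \left(128 + 0\right)^{2} = 128^{2} = 16384$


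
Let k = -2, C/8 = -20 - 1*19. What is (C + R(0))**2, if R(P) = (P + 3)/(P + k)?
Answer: 393129/4 ≈ 98282.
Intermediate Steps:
C = -312 (C = 8*(-20 - 1*19) = 8*(-20 - 19) = 8*(-39) = -312)
R(P) = (3 + P)/(-2 + P) (R(P) = (P + 3)/(P - 2) = (3 + P)/(-2 + P))
(C + R(0))**2 = (-312 + (3 + 0)/(-2 + 0))**2 = (-312 + 3/(-2))**2 = (-312 - 1/2*3)**2 = (-312 - 3/2)**2 = (-627/2)**2 = 393129/4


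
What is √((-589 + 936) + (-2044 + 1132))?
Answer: I*√565 ≈ 23.77*I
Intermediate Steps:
√((-589 + 936) + (-2044 + 1132)) = √(347 - 912) = √(-565) = I*√565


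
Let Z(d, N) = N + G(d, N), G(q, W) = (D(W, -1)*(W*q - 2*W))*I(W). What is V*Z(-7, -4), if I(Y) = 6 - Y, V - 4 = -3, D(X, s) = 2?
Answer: 716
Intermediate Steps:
V = 1 (V = 4 - 3 = 1)
G(q, W) = (6 - W)*(-4*W + 2*W*q) (G(q, W) = (2*(W*q - 2*W))*(6 - W) = (2*(-2*W + W*q))*(6 - W) = (-4*W + 2*W*q)*(6 - W) = (6 - W)*(-4*W + 2*W*q))
Z(d, N) = N - 2*N*(-6 + N)*(-2 + d)
V*Z(-7, -4) = 1*(-4*(1 - 2*(-6 - 4)*(-2 - 7))) = 1*(-4*(1 - 2*(-10)*(-9))) = 1*(-4*(1 - 180)) = 1*(-4*(-179)) = 1*716 = 716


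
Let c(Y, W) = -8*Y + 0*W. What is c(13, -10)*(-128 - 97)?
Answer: 23400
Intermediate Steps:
c(Y, W) = -8*Y (c(Y, W) = -8*Y + 0 = -8*Y)
c(13, -10)*(-128 - 97) = (-8*13)*(-128 - 97) = -104*(-225) = 23400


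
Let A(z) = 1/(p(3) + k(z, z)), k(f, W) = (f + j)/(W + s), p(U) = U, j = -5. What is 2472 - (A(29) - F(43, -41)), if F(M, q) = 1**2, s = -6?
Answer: 229966/93 ≈ 2472.8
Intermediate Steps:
k(f, W) = (-5 + f)/(-6 + W) (k(f, W) = (f - 5)/(W - 6) = (-5 + f)/(-6 + W))
A(z) = 1/(3 + (-5 + z)/(-6 + z))
F(M, q) = 1
2472 - (A(29) - F(43, -41)) = 2472 - ((-6 + 29)/(-23 + 4*29) - 1*1) = 2472 - (23/(-23 + 116) - 1) = 2472 - (23/93 - 1) = 2472 - 1*(-70/93) = 2472 + 70/93 = 229966/93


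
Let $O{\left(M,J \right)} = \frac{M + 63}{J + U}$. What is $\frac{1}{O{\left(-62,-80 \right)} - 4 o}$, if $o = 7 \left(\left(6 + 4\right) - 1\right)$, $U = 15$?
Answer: $- \frac{65}{16381} \approx -0.003968$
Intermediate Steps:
$o = 63$ ($o = 7 \left(10 - 1\right) = 7 \cdot 9 = 63$)
$O{\left(M,J \right)} = \frac{63 + M}{15 + J}$ ($O{\left(M,J \right)} = \frac{M + 63}{J + 15} = \frac{63 + M}{15 + J}$)
$\frac{1}{O{\left(-62,-80 \right)} - 4 o} = \frac{1}{\frac{63 - 62}{15 - 80} - 252} = \frac{1}{\frac{1}{-65} \cdot 1 - 252} = \frac{1}{\left(- \frac{1}{65}\right) 1 - 252} = \frac{1}{- \frac{1}{65} - 252} = \frac{1}{- \frac{16381}{65}} = - \frac{65}{16381}$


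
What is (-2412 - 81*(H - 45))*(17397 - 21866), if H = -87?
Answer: -37003320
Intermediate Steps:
(-2412 - 81*(H - 45))*(17397 - 21866) = (-2412 - 81*(-87 - 45))*(17397 - 21866) = (-2412 - 81*(-132))*(-4469) = (-2412 + 10692)*(-4469) = 8280*(-4469) = -37003320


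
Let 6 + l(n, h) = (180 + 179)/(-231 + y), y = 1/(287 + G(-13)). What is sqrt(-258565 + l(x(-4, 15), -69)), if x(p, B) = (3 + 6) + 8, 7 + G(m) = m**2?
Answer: I*sqrt(2781574476432342)/103718 ≈ 508.5*I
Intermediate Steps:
G(m) = -7 + m**2
x(p, B) = 17 (x(p, B) = 9 + 8 = 17)
y = 1/449 (y = 1/(287 + (-7 + (-13)**2)) = 1/(287 + (-7 + 169)) = 1/(287 + 162) = 1/449 ≈ 0.0022272)
l(n, h) = -783499/103718 (l(n, h) = -6 + (180 + 179)/(-231 + 1/449) = -6 + 359/(-103718/449) = -6 + 359*(-449/103718) = -6 - 161191/103718 = -783499/103718)
sqrt(-258565 + l(x(-4, 15), -69)) = sqrt(-258565 - 783499/103718) = sqrt(-26818628169/103718) = I*sqrt(2781574476432342)/103718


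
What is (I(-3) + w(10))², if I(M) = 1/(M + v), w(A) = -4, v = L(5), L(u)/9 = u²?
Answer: 786769/49284 ≈ 15.964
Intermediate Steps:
L(u) = 9*u²
v = 225 (v = 9*5² = 9*25 = 225)
I(M) = 1/(225 + M) (I(M) = 1/(M + 225) = 1/(225 + M))
(I(-3) + w(10))² = (1/(225 - 3) - 4)² = (1/222 - 4)² = (-887/222)² = 786769/49284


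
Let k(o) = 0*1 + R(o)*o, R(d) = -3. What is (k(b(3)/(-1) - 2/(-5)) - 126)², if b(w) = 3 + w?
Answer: 298116/25 ≈ 11925.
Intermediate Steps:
k(o) = -3*o (k(o) = 0*1 - 3*o = 0 - 3*o = -3*o)
(k(b(3)/(-1) - 2/(-5)) - 126)² = (-3*((3 + 3)/(-1) - 2/(-5)) - 126)² = (-3*(6*(-1) - 2*(-⅕)) - 126)² = (-3*(-6 + ⅖) - 126)² = (-3*(-28/5) - 126)² = (84/5 - 126)² = (-546/5)² = 298116/25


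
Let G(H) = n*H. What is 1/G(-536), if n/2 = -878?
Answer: 1/941216 ≈ 1.0625e-6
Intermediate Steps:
n = -1756 (n = 2*(-878) = -1756)
G(H) = -1756*H
1/G(-536) = 1/(-1756*(-536)) = 1/941216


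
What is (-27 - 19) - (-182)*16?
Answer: 2866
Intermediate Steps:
(-27 - 19) - (-182)*16 = -46 - 26*(-112) = -46 + 2912 = 2866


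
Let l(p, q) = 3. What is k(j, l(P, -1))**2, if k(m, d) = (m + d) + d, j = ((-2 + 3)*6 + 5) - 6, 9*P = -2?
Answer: 121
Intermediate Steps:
P = -2/9 (P = (1/9)*(-2) = -2/9 ≈ -0.22222)
j = 5 (j = (1*6 + 5) - 6 = (6 + 5) - 6 = 11 - 6 = 5)
k(m, d) = m + 2*d (k(m, d) = (d + m) + d = m + 2*d)
k(j, l(P, -1))**2 = (5 + 2*3)**2 = (5 + 6)**2 = 11**2 = 121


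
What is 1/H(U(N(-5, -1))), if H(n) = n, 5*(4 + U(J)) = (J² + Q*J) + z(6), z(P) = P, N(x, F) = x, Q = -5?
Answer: 5/36 ≈ 0.13889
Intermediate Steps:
U(J) = -14/5 - J + J²/5 (U(J) = -4 + ((J² - 5*J) + 6)/5 = -4 + (6 + J² - 5*J)/5 = -4 + (6/5 - J + J²/5) = -14/5 - J + J²/5)
1/H(U(N(-5, -1))) = 1/(-14/5 - 1*(-5) + (⅕)*(-5)²) = 1/(-14/5 + 5 + (⅕)*25) = 1/(-14/5 + 5 + 5) = 1/(36/5) = 5/36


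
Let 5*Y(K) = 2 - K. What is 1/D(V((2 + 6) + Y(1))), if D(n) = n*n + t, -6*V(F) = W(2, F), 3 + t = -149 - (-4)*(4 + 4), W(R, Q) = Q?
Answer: -900/106319 ≈ -0.0084651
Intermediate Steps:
Y(K) = 2/5 - K/5 (Y(K) = (2 - K)/5 = 2/5 - K/5)
t = -120 (t = -3 + (-149 - (-4)*(4 + 4)) = -3 + (-149 - (-4)*8) = -3 + (-149 - 1*(-32)) = -3 + (-149 + 32) = -3 - 117 = -120)
V(F) = -F/6
D(n) = -120 + n**2 (D(n) = n*n - 120 = n**2 - 120 = -120 + n**2)
1/D(V((2 + 6) + Y(1))) = 1/(-120 + (-((2 + 6) + (2/5 - 1/5*1))/6)**2) = 1/(-120 + (-(8 + (2/5 - 1/5))/6)**2) = 1/(-120 + (-(8 + 1/5)/6)**2) = 1/(-120 + (-1/6*41/5)**2) = 1/(-120 + (-41/30)**2) = 1/(-120 + 1681/900) = 1/(-106319/900) = -900/106319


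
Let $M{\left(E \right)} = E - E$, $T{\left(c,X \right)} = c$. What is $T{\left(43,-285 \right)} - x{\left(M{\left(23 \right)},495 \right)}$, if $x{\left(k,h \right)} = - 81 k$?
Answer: $43$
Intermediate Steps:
$M{\left(E \right)} = 0$
$T{\left(43,-285 \right)} - x{\left(M{\left(23 \right)},495 \right)} = 43 - \left(-81\right) 0 = 43 - 0 = 43 + 0 = 43$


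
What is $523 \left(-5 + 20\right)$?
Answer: $7845$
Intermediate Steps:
$523 \left(-5 + 20\right) = 523 \cdot 15 = 7845$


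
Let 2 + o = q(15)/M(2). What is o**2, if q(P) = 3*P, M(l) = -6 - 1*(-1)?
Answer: 121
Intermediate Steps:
M(l) = -5 (M(l) = -6 + 1 = -5)
o = -11 (o = -2 + (3*15)/(-5) = -2 + 45*(-1/5) = -2 - 9 = -11)
o**2 = (-11)**2 = 121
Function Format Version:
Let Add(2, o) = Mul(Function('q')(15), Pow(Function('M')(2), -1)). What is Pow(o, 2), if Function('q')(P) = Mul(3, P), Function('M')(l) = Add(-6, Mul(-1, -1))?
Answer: 121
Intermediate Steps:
Function('M')(l) = -5 (Function('M')(l) = Add(-6, 1) = -5)
o = -11 (o = Add(-2, Mul(Mul(3, 15), Pow(-5, -1))) = Add(-2, Mul(45, Rational(-1, 5))) = Add(-2, -9) = -11)
Pow(o, 2) = Pow(-11, 2) = 121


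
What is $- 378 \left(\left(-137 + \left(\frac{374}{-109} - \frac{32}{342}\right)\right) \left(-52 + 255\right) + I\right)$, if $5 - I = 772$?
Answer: $\frac{22932085512}{2071} \approx 1.1073 \cdot 10^{7}$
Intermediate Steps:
$I = -767$ ($I = 5 - 772 = -767$)
$- 378 \left(\left(-137 + \left(\frac{374}{-109} - \frac{32}{342}\right)\right) \left(-52 + 255\right) + I\right) = - 378 \left(\left(-137 + \left(\frac{374}{-109} - \frac{32}{342}\right)\right) \left(-52 + 255\right) - 767\right) = - 378 \left(\left(-137 + \left(374 \left(- \frac{1}{109}\right) - \frac{16}{171}\right)\right) 203 - 767\right) = - 378 \left(\left(-137 - \frac{65698}{18639}\right) 203 - 767\right) = - 378 \left(\left(- \frac{2619241}{18639}\right) 203 - 767\right) = - 378 \left(- \frac{531705923}{18639} - 767\right) = \left(-378\right) \left(- \frac{546002036}{18639}\right) = \frac{22932085512}{2071}$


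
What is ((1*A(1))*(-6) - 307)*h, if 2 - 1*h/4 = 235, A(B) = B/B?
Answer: 291716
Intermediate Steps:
A(B) = 1
h = -932 (h = 8 - 4*235 = 8 - 940 = -932)
((1*A(1))*(-6) - 307)*h = ((1*1)*(-6) - 307)*(-932) = (1*(-6) - 307)*(-932) = (-6 - 307)*(-932) = -313*(-932) = 291716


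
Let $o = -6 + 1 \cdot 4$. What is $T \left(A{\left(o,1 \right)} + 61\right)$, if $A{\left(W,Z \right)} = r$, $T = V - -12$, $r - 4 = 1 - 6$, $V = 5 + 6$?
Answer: $1380$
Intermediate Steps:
$o = -2$ ($o = -6 + 4 = -2$)
$V = 11$
$r = -1$ ($r = 4 + \left(1 - 6\right) = 4 - 5 = -1$)
$T = 23$ ($T = 11 - -12 = 11 + 12 = 23$)
$A{\left(W,Z \right)} = -1$
$T \left(A{\left(o,1 \right)} + 61\right) = 23 \left(-1 + 61\right) = 23 \cdot 60 = 1380$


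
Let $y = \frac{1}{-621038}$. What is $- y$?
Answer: $\frac{1}{621038} \approx 1.6102 \cdot 10^{-6}$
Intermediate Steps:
$y = - \frac{1}{621038} \approx -1.6102 \cdot 10^{-6}$
$- y = \left(-1\right) \left(- \frac{1}{621038}\right) = \frac{1}{621038}$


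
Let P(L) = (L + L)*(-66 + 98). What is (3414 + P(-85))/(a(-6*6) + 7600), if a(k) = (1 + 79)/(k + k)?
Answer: -9117/34195 ≈ -0.26662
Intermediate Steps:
a(k) = 40/k (a(k) = 80/((2*k)) = 80*(1/(2*k)) = 40/k)
P(L) = 64*L (P(L) = (2*L)*32 = 64*L)
(3414 + P(-85))/(a(-6*6) + 7600) = (3414 + 64*(-85))/(40/((-6*6)) + 7600) = (3414 - 5440)/(40/(-36) + 7600) = -2026/(40*(-1/36) + 7600) = -2026/(-10/9 + 7600) = -2026/68390/9 = -2026*9/68390 = -9117/34195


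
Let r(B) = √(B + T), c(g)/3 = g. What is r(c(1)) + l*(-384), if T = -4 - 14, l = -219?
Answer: 84096 + I*√15 ≈ 84096.0 + 3.873*I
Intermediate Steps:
c(g) = 3*g
T = -18
r(B) = √(-18 + B) (r(B) = √(B - 18) = √(-18 + B))
r(c(1)) + l*(-384) = √(-18 + 3*1) - 219*(-384) = √(-18 + 3) + 84096 = √(-15) + 84096 = I*√15 + 84096 = 84096 + I*√15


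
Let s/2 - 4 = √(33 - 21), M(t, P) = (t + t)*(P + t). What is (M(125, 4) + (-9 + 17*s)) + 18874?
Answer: 51251 + 68*√3 ≈ 51369.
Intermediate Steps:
M(t, P) = 2*t*(P + t) (M(t, P) = (2*t)*(P + t) = 2*t*(P + t))
s = 8 + 4*√3 (s = 8 + 2*√(33 - 21) = 8 + 2*√12 = 8 + 2*(2*√3) = 8 + 4*√3 ≈ 14.928)
(M(125, 4) + (-9 + 17*s)) + 18874 = (2*125*(4 + 125) + (-9 + 17*(8 + 4*√3))) + 18874 = (2*125*129 + (-9 + (136 + 68*√3))) + 18874 = (32250 + (127 + 68*√3)) + 18874 = (32377 + 68*√3) + 18874 = 51251 + 68*√3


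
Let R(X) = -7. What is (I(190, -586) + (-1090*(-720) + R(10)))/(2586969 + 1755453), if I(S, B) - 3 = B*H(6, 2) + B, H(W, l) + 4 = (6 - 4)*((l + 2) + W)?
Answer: 129139/723737 ≈ 0.17843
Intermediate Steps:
H(W, l) = 2*W + 2*l (H(W, l) = -4 + (6 - 4)*((l + 2) + W) = -4 + 2*((2 + l) + W) = -4 + 2*(2 + W + l) = -4 + (4 + 2*W + 2*l) = 2*W + 2*l)
I(S, B) = 3 + 17*B (I(S, B) = 3 + (B*(2*6 + 2*2) + B) = 3 + (B*(12 + 4) + B) = 3 + (B*16 + B) = 3 + (16*B + B) = 3 + 17*B)
(I(190, -586) + (-1090*(-720) + R(10)))/(2586969 + 1755453) = ((3 + 17*(-586)) + (-1090*(-720) - 7))/(2586969 + 1755453) = ((3 - 9962) + (784800 - 7))/4342422 = (-9959 + 784793)*(1/4342422) = 774834*(1/4342422) = 129139/723737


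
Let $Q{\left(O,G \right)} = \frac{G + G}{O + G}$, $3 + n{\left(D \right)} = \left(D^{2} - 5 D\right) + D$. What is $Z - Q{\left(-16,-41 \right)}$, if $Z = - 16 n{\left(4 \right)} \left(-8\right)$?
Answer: $- \frac{21970}{57} \approx -385.44$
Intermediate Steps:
$n{\left(D \right)} = -3 + D^{2} - 4 D$ ($n{\left(D \right)} = -3 + \left(\left(D^{2} - 5 D\right) + D\right) = -3 + \left(D^{2} - 4 D\right) = -3 + D^{2} - 4 D$)
$Q{\left(O,G \right)} = \frac{2 G}{G + O}$
$Z = -384$ ($Z = - 16 \left(-3 + 4^{2} - 16\right) \left(-8\right) = - 16 \left(-3 + 16 - 16\right) \left(-8\right) = \left(-16\right) \left(-3\right) \left(-8\right) = 48 \left(-8\right) = -384$)
$Z - Q{\left(-16,-41 \right)} = -384 - 2 \left(-41\right) \frac{1}{-41 - 16} = -384 - 2 \left(-41\right) \frac{1}{-57} = -384 - 2 \left(-41\right) \left(- \frac{1}{57}\right) = -384 - \frac{82}{57} = - \frac{21970}{57}$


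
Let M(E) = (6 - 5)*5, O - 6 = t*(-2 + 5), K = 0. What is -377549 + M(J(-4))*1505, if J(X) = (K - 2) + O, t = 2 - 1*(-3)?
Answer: -370024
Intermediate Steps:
t = 5 (t = 2 + 3 = 5)
O = 21 (O = 6 + 5*(-2 + 5) = 6 + 5*3 = 6 + 15 = 21)
J(X) = 19 (J(X) = (0 - 2) + 21 = -2 + 21 = 19)
M(E) = 5 (M(E) = 1*5 = 5)
-377549 + M(J(-4))*1505 = -377549 + 5*1505 = -377549 + 7525 = -370024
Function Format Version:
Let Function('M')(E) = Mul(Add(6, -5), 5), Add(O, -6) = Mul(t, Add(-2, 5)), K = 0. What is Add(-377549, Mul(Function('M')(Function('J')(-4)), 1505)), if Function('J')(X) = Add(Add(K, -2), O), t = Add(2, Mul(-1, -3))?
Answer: -370024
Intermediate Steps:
t = 5 (t = Add(2, 3) = 5)
O = 21 (O = Add(6, Mul(5, Add(-2, 5))) = Add(6, Mul(5, 3)) = Add(6, 15) = 21)
Function('J')(X) = 19 (Function('J')(X) = Add(Add(0, -2), 21) = Add(-2, 21) = 19)
Function('M')(E) = 5 (Function('M')(E) = Mul(1, 5) = 5)
Add(-377549, Mul(Function('M')(Function('J')(-4)), 1505)) = Add(-377549, Mul(5, 1505)) = Add(-377549, 7525) = -370024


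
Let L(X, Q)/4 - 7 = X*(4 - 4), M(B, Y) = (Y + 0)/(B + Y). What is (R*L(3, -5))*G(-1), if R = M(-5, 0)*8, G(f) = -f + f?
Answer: 0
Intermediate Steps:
G(f) = 0
M(B, Y) = Y/(B + Y)
L(X, Q) = 28 (L(X, Q) = 28 + 4*(X*(4 - 4)) = 28 + 4*(X*0) = 28 + 4*0 = 28 + 0 = 28)
R = 0 (R = (0/(-5 + 0))*8 = (0/(-5))*8 = (0*(-1/5))*8 = 0*8 = 0)
(R*L(3, -5))*G(-1) = (0*28)*0 = 0*0 = 0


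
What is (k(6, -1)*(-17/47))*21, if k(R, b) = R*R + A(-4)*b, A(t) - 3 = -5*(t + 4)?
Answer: -11781/47 ≈ -250.66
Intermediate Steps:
A(t) = -17 - 5*t (A(t) = 3 - 5*(t + 4) = 3 - 5*(4 + t) = 3 + (-20 - 5*t) = -17 - 5*t)
k(R, b) = R² + 3*b (k(R, b) = R*R + (-17 - 5*(-4))*b = R² + (-17 + 20)*b = R² + 3*b)
(k(6, -1)*(-17/47))*21 = ((6² + 3*(-1))*(-17/47))*21 = ((36 - 3)*(-17*1/47))*21 = (33*(-17/47))*21 = -561/47*21 = -11781/47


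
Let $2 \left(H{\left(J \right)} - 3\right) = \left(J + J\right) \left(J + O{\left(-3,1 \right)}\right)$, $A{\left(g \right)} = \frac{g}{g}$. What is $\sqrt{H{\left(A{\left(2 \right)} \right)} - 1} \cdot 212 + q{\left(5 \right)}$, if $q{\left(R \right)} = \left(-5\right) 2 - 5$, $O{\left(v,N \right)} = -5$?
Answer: $-15 + 212 i \sqrt{2} \approx -15.0 + 299.81 i$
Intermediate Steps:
$A{\left(g \right)} = 1$
$q{\left(R \right)} = -15$ ($q{\left(R \right)} = -10 - 5 = -15$)
$H{\left(J \right)} = 3 + J \left(-5 + J\right)$ ($H{\left(J \right)} = 3 + \frac{\left(J + J\right) \left(J - 5\right)}{2} = 3 + \frac{2 J \left(-5 + J\right)}{2} = 3 + J \left(-5 + J\right)$)
$\sqrt{H{\left(A{\left(2 \right)} \right)} - 1} \cdot 212 + q{\left(5 \right)} = \sqrt{\left(3 + 1^{2} - 5\right) - 1} \cdot 212 - 15 = \sqrt{\left(3 + 1 - 5\right) - 1} \cdot 212 - 15 = \sqrt{-1 - 1} \cdot 212 - 15 = \sqrt{-2} \cdot 212 - 15 = i \sqrt{2} \cdot 212 - 15 = 212 i \sqrt{2} - 15 = -15 + 212 i \sqrt{2}$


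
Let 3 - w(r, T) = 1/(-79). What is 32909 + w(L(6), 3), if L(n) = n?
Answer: 2600049/79 ≈ 32912.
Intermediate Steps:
w(r, T) = 238/79 (w(r, T) = 3 - 1/(-79) = 3 - 1*(-1/79) = 3 + 1/79 = 238/79)
32909 + w(L(6), 3) = 32909 + 238/79 = 2600049/79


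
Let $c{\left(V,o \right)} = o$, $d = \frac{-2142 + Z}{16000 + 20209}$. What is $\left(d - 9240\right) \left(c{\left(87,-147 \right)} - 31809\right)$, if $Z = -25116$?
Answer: $\frac{10692427045608}{36209} \approx 2.953 \cdot 10^{8}$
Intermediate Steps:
$d = - \frac{27258}{36209}$ ($d = \frac{-2142 - 25116}{16000 + 20209} = - \frac{27258}{36209} \approx -0.7528$)
$\left(d - 9240\right) \left(c{\left(87,-147 \right)} - 31809\right) = \left(- \frac{27258}{36209} - 9240\right) \left(-147 - 31809\right) = \left(- \frac{334598418}{36209}\right) \left(-31956\right) = \frac{10692427045608}{36209}$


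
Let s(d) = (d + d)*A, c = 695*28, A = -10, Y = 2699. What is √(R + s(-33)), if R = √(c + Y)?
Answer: √(660 + √22159) ≈ 28.440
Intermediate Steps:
c = 19460
s(d) = -20*d (s(d) = (d + d)*(-10) = (2*d)*(-10) = -20*d)
R = √22159 (R = √(19460 + 2699) = √22159 ≈ 148.86)
√(R + s(-33)) = √(√22159 - 20*(-33)) = √(√22159 + 660) = √(660 + √22159)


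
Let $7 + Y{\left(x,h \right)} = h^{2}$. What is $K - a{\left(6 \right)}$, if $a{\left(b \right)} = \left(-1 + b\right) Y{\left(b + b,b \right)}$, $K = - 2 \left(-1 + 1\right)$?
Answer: $-145$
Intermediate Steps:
$Y{\left(x,h \right)} = -7 + h^{2}$
$K = 0$ ($K = \left(-2\right) 0 = 0$)
$a{\left(b \right)} = \left(-1 + b\right) \left(-7 + b^{2}\right)$
$K - a{\left(6 \right)} = 0 - \left(-1 + 6\right) \left(-7 + 6^{2}\right) = 0 - 5 \left(-7 + 36\right) = 0 - 5 \cdot 29 = 0 - 145 = -145$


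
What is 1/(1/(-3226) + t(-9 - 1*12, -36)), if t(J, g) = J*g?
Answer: 3226/2438855 ≈ 0.0013228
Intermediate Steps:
1/(1/(-3226) + t(-9 - 1*12, -36)) = 1/(1/(-3226) + (-9 - 1*12)*(-36)) = 1/(-1/3226 + (-9 - 12)*(-36)) = 1/(-1/3226 - 21*(-36)) = 1/(-1/3226 + 756) = 1/(2438855/3226) = 3226/2438855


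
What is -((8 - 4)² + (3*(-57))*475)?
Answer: 81209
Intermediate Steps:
-((8 - 4)² + (3*(-57))*475) = -(4² - 171*475) = -(16 - 81225) = -1*(-81209) = 81209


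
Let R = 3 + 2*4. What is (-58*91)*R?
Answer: -58058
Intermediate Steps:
R = 11 (R = 3 + 8 = 11)
(-58*91)*R = -58*91*11 = -5278*11 = -58058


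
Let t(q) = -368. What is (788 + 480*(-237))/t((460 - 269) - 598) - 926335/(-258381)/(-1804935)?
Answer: 2634286220508857/8581040748324 ≈ 306.99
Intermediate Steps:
(788 + 480*(-237))/t((460 - 269) - 598) - 926335/(-258381)/(-1804935) = (788 + 480*(-237))/(-368) - 926335/(-258381)/(-1804935) = (788 - 113760)*(-1/368) - 926335*(-1/258381)*(-1/1804935) = -112972*(-1/368) + (926335/258381)*(-1/1804935) = 28243/92 - 185267/93272182047 = 2634286220508857/8581040748324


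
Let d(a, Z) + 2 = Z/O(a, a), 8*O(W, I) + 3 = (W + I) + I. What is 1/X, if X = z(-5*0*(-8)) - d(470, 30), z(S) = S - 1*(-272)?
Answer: 469/128426 ≈ 0.0036519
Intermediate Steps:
O(W, I) = -3/8 + I/4 + W/8 (O(W, I) = -3/8 + ((W + I) + I)/8 = -3/8 + ((I + W) + I)/8 = -3/8 + (W + 2*I)/8 = -3/8 + (I/4 + W/8) = -3/8 + I/4 + W/8)
z(S) = 272 + S (z(S) = S + 272 = 272 + S)
d(a, Z) = -2 + Z/(-3/8 + 3*a/8) (d(a, Z) = -2 + Z/(-3/8 + a/4 + a/8) = -2 + Z/(-3/8 + 3*a/8))
X = 128426/469 (X = (272 - 5*0*(-8)) - 2*(3 - 3*470 + 4*30)/(3*(-1 + 470)) = (272 + 0*(-8)) - 2*(3 - 1410 + 120)/(3*469) = (272 + 0) - 2*(-1287)/(3*469) = 272 - 1*(-858/469) = 272 + 858/469 = 128426/469 ≈ 273.83)
1/X = 1/(128426/469) = 469/128426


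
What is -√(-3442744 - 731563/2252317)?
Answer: -I*√17464807400361075287/2252317 ≈ -1855.5*I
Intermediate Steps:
-√(-3442744 - 731563/2252317) = -√(-7754151569411/2252317) = -I*√17464807400361075287/2252317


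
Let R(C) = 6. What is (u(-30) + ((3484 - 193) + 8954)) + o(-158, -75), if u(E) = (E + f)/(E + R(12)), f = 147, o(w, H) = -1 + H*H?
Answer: 142913/8 ≈ 17864.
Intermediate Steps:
o(w, H) = -1 + H**2
u(E) = (147 + E)/(6 + E) (u(E) = (E + 147)/(E + 6) = (147 + E)/(6 + E))
(u(-30) + ((3484 - 193) + 8954)) + o(-158, -75) = ((147 - 30)/(6 - 30) + ((3484 - 193) + 8954)) + (-1 + (-75)**2) = (117/(-24) + (3291 + 8954)) + (-1 + 5625) = (-1/24*117 + 12245) + 5624 = (-39/8 + 12245) + 5624 = 97921/8 + 5624 = 142913/8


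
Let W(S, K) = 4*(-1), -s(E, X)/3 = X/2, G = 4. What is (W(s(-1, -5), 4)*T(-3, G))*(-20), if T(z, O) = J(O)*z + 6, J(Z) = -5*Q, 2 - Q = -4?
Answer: 7680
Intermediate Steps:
Q = 6 (Q = 2 - 1*(-4) = 2 + 4 = 6)
s(E, X) = -3*X/2
J(Z) = -30 (J(Z) = -5*6 = -30)
T(z, O) = 6 - 30*z (T(z, O) = -30*z + 6 = 6 - 30*z)
W(S, K) = -4
(W(s(-1, -5), 4)*T(-3, G))*(-20) = -4*(6 - 30*(-3))*(-20) = -4*(6 + 90)*(-20) = -4*96*(-20) = -384*(-20) = 7680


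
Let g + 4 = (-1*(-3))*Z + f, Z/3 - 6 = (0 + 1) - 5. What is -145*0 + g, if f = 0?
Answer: 14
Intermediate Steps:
Z = 6 (Z = 18 + 3*((0 + 1) - 5) = 18 + 3*(1 - 5) = 18 + 3*(-4) = 18 - 12 = 6)
g = 14 (g = -4 + (-1*(-3)*6 + 0) = -4 + (3*6 + 0) = -4 + (18 + 0) = -4 + 18 = 14)
-145*0 + g = -145*0 + 14 = 0 + 14 = 14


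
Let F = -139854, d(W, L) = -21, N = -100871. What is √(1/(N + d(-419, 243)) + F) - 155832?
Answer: -155832 + I*√355900307623487/50446 ≈ -1.5583e+5 + 373.97*I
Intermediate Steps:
√(1/(N + d(-419, 243)) + F) - 155832 = √(1/(-100871 - 21) - 139854) - 155832 = √(1/(-100892) - 139854) - 155832 = √(-1/100892 - 139854) - 155832 = √(-14110149769/100892) - 155832 = I*√355900307623487/50446 - 155832 = -155832 + I*√355900307623487/50446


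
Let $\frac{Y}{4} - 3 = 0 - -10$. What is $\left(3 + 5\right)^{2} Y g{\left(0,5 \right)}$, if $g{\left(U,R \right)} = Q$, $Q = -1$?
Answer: $-3328$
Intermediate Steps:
$g{\left(U,R \right)} = -1$
$Y = 52$ ($Y = 12 + 4 \left(0 - -10\right) = 12 + 4 \left(0 + 10\right) = 12 + 4 \cdot 10 = 12 + 40 = 52$)
$\left(3 + 5\right)^{2} Y g{\left(0,5 \right)} = \left(3 + 5\right)^{2} \cdot 52 \left(-1\right) = 8^{2} \cdot 52 \left(-1\right) = 64 \cdot 52 \left(-1\right) = 3328 \left(-1\right) = -3328$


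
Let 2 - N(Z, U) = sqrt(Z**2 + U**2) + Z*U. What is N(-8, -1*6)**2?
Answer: 3136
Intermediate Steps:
N(Z, U) = 2 - sqrt(U**2 + Z**2) - U*Z (N(Z, U) = 2 - (sqrt(Z**2 + U**2) + Z*U) = 2 - (sqrt(U**2 + Z**2) + U*Z) = 2 + (-sqrt(U**2 + Z**2) - U*Z) = 2 - sqrt(U**2 + Z**2) - U*Z)
N(-8, -1*6)**2 = (2 - sqrt((-1*6)**2 + (-8)**2) - 1*(-1*6)*(-8))**2 = (2 - sqrt((-6)**2 + 64) - 1*(-6)*(-8))**2 = (2 - sqrt(36 + 64) - 48)**2 = (2 - sqrt(100) - 48)**2 = (2 - 1*10 - 48)**2 = (2 - 10 - 48)**2 = (-56)**2 = 3136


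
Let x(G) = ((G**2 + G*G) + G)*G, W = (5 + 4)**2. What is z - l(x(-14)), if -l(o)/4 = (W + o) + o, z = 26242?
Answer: -15770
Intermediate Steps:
W = 81 (W = 9**2 = 81)
x(G) = G*(G + 2*G**2) (x(G) = ((G**2 + G**2) + G)*G = (2*G**2 + G)*G = (G + 2*G**2)*G = G*(G + 2*G**2))
l(o) = -324 - 8*o (l(o) = -4*((81 + o) + o) = -4*(81 + 2*o) = -324 - 8*o)
z - l(x(-14)) = 26242 - (-324 - 8*(-14)**2*(1 + 2*(-14))) = 26242 - (-324 - 1568*(1 - 28)) = 26242 - (-324 - 1568*(-27)) = 26242 - (-324 - 8*(-5292)) = 26242 - (-324 + 42336) = 26242 - 1*42012 = 26242 - 42012 = -15770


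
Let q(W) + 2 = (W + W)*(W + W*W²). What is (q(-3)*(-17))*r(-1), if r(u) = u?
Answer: 3026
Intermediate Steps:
q(W) = -2 + 2*W*(W + W³) (q(W) = -2 + (W + W)*(W + W*W²) = -2 + (2*W)*(W + W³) = -2 + 2*W*(W + W³))
(q(-3)*(-17))*r(-1) = ((-2 + 2*(-3)² + 2*(-3)⁴)*(-17))*(-1) = ((-2 + 2*9 + 2*81)*(-17))*(-1) = ((-2 + 18 + 162)*(-17))*(-1) = (178*(-17))*(-1) = -3026*(-1) = 3026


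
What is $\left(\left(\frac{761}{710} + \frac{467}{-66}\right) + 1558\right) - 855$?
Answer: $\frac{8165309}{11715} \approx 697.0$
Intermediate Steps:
$\left(\left(\frac{761}{710} + \frac{467}{-66}\right) + 1558\right) - 855 = \left(\left(761 \cdot \frac{1}{710} + 467 \left(- \frac{1}{66}\right)\right) + 1558\right) + \left(\left(-157 + 185\right) - 883\right) = \left(\left(\frac{761}{710} - \frac{467}{66}\right) + 1558\right) + \left(28 - 883\right) = \left(- \frac{70336}{11715} + 1558\right) - 855 = \frac{18181634}{11715} - 855 = \frac{8165309}{11715}$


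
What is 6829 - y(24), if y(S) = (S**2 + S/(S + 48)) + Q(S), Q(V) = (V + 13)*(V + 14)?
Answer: 14540/3 ≈ 4846.7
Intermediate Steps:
Q(V) = (13 + V)*(14 + V)
y(S) = 182 + 2*S**2 + 27*S + S/(48 + S) (y(S) = (S**2 + S/(S + 48)) + (182 + S**2 + 27*S) = (S**2 + S/(48 + S)) + (182 + S**2 + 27*S) = 182 + 2*S**2 + 27*S + S/(48 + S))
6829 - y(24) = 6829 - (8736 + 2*24**3 + 123*24**2 + 1479*24)/(48 + 24) = 6829 - (8736 + 2*13824 + 123*576 + 35496)/72 = 6829 - (8736 + 27648 + 70848 + 35496)/72 = 6829 - 142728/72 = 6829 - 1*5947/3 = 6829 - 5947/3 = 14540/3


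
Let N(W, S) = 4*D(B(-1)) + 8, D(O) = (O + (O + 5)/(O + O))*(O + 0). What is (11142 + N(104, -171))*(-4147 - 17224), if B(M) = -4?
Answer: -239697136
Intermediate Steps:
D(O) = O*(O + (5 + O)/(2*O)) (D(O) = (O + (5 + O)/((2*O)))*O = (O + (5 + O)*(1/(2*O)))*O = (O + (5 + O)/(2*O))*O = O*(O + (5 + O)/(2*O)))
N(W, S) = 74 (N(W, S) = 4*(5/2 + (-4)² + (½)*(-4)) + 8 = 4*(5/2 + 16 - 2) + 8 = 4*(33/2) + 8 = 66 + 8 = 74)
(11142 + N(104, -171))*(-4147 - 17224) = (11142 + 74)*(-4147 - 17224) = 11216*(-21371) = -239697136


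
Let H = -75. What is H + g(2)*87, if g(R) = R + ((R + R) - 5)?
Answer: 12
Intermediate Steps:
g(R) = -5 + 3*R (g(R) = R + (2*R - 5) = R + (-5 + 2*R) = -5 + 3*R)
H + g(2)*87 = -75 + (-5 + 3*2)*87 = -75 + (-5 + 6)*87 = -75 + 1*87 = -75 + 87 = 12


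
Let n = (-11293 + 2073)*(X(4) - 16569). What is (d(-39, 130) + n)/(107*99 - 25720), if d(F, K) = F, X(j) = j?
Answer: -152729261/15127 ≈ -10096.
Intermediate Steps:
n = 152729300 (n = (-11293 + 2073)*(4 - 16569) = -9220*(-16565) = 152729300)
(d(-39, 130) + n)/(107*99 - 25720) = (-39 + 152729300)/(107*99 - 25720) = 152729261/(10593 - 25720) = 152729261/(-15127) = 152729261*(-1/15127) = -152729261/15127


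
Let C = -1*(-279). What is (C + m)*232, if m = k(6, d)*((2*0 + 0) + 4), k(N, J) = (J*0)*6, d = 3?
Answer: 64728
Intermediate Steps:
C = 279
k(N, J) = 0 (k(N, J) = 0*6 = 0)
m = 0 (m = 0*((2*0 + 0) + 4) = 0*((0 + 0) + 4) = 0*(0 + 4) = 0*4 = 0)
(C + m)*232 = (279 + 0)*232 = 279*232 = 64728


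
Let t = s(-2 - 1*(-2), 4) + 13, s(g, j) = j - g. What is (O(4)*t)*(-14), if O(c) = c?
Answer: -952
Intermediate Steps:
t = 17 (t = (4 - (-2 - 1*(-2))) + 13 = (4 - (-2 + 2)) + 13 = (4 - 1*0) + 13 = (4 + 0) + 13 = 4 + 13 = 17)
(O(4)*t)*(-14) = (4*17)*(-14) = 68*(-14) = -952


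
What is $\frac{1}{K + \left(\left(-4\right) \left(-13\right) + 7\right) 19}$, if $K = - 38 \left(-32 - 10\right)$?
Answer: $\frac{1}{2717} \approx 0.00036805$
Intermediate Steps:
$K = 1596$ ($K = \left(-38\right) \left(-42\right) = 1596$)
$\frac{1}{K + \left(\left(-4\right) \left(-13\right) + 7\right) 19} = \frac{1}{1596 + \left(\left(-4\right) \left(-13\right) + 7\right) 19} = \frac{1}{1596 + \left(52 + 7\right) 19} = \frac{1}{1596 + 59 \cdot 19} = \frac{1}{1596 + 1121} = \frac{1}{2717}$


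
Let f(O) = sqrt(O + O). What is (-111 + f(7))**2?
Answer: (111 - sqrt(14))**2 ≈ 11504.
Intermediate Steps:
f(O) = sqrt(2)*sqrt(O) (f(O) = sqrt(2*O) = sqrt(2)*sqrt(O))
(-111 + f(7))**2 = (-111 + sqrt(2)*sqrt(7))**2 = (-111 + sqrt(14))**2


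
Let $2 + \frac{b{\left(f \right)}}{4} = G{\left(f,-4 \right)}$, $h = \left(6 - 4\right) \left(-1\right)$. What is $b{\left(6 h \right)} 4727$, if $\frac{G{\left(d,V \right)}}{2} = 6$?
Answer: $189080$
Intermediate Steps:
$h = -2$ ($h = 2 \left(-1\right) = -2$)
$G{\left(d,V \right)} = 12$ ($G{\left(d,V \right)} = 2 \cdot 6 = 12$)
$b{\left(f \right)} = 40$ ($b{\left(f \right)} = -8 + 4 \cdot 12 = -8 + 48 = 40$)
$b{\left(6 h \right)} 4727 = 40 \cdot 4727 = 189080$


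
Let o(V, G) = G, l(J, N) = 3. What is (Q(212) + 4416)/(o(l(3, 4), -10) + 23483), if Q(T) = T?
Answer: 4628/23473 ≈ 0.19716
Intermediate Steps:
(Q(212) + 4416)/(o(l(3, 4), -10) + 23483) = (212 + 4416)/(-10 + 23483) = 4628/23473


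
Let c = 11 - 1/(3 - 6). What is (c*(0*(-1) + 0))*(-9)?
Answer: 0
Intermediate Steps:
c = 34/3 (c = 11 - 1/(-3) = 11 - 1*(-1/3) = 11 + 1/3 = 34/3 ≈ 11.333)
(c*(0*(-1) + 0))*(-9) = (34*(0*(-1) + 0)/3)*(-9) = (34*(0 + 0)/3)*(-9) = ((34/3)*0)*(-9) = 0*(-9) = 0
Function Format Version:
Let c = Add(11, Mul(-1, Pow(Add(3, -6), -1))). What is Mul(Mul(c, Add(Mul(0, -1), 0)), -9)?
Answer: 0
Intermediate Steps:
c = Rational(34, 3) (c = Add(11, Mul(-1, Pow(-3, -1))) = Add(11, Mul(-1, Rational(-1, 3))) = Add(11, Rational(1, 3)) = Rational(34, 3) ≈ 11.333)
Mul(Mul(c, Add(Mul(0, -1), 0)), -9) = Mul(Mul(Rational(34, 3), Add(Mul(0, -1), 0)), -9) = Mul(Mul(Rational(34, 3), Add(0, 0)), -9) = Mul(Mul(Rational(34, 3), 0), -9) = Mul(0, -9) = 0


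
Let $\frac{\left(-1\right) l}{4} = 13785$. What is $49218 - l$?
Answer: $104358$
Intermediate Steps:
$l = -55140$ ($l = \left(-4\right) 13785 = -55140$)
$49218 - l = 49218 - -55140 = 49218 + 55140 = 104358$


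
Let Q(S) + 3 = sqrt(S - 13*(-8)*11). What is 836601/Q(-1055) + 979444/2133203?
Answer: 5353997644529/170656240 + 836601*sqrt(89)/80 ≈ 1.3003e+5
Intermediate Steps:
Q(S) = -3 + sqrt(1144 + S) (Q(S) = -3 + sqrt(S - 13*(-8)*11) = -3 + sqrt(S + 104*11) = -3 + sqrt(S + 1144) = -3 + sqrt(1144 + S))
836601/Q(-1055) + 979444/2133203 = 836601/(-3 + sqrt(1144 - 1055)) + 979444/2133203 = 836601/(-3 + sqrt(89)) + 979444*(1/2133203) = 836601/(-3 + sqrt(89)) + 979444/2133203 = 979444/2133203 + 836601/(-3 + sqrt(89))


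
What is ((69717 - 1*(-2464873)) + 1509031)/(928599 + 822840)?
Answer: 4043621/1751439 ≈ 2.3087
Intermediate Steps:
((69717 - 1*(-2464873)) + 1509031)/(928599 + 822840) = ((69717 + 2464873) + 1509031)/1751439 = (2534590 + 1509031)*(1/1751439) = 4043621*(1/1751439) = 4043621/1751439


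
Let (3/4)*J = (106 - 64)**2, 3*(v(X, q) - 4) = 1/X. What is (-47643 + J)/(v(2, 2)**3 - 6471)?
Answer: 9782856/1382111 ≈ 7.0782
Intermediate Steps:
v(X, q) = 4 + 1/(3*X)
J = 2352 (J = 4*(106 - 64)**2/3 = (4/3)*42**2 = (4/3)*1764 = 2352)
(-47643 + J)/(v(2, 2)**3 - 6471) = (-47643 + 2352)/((4 + (1/3)/2)**3 - 6471) = -45291/((4 + (1/3)*(1/2))**3 - 6471) = -45291/((4 + 1/6)**3 - 6471) = -45291/((25/6)**3 - 6471) = -45291/(15625/216 - 6471) = -45291/(-1382111/216) = -45291*(-216/1382111) = 9782856/1382111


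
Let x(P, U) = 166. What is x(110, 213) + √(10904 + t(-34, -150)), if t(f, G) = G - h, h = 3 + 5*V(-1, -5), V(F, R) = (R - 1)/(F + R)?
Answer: 166 + 3*√1194 ≈ 269.66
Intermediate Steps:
V(F, R) = (-1 + R)/(F + R)
h = 8 (h = 3 + 5*((-1 - 5)/(-1 - 5)) = 3 + 5*(-6/(-6)) = 3 + 5*(-⅙*(-6)) = 3 + 5*1 = 3 + 5 = 8)
t(f, G) = -8 + G (t(f, G) = G - 1*8 = G - 8 = -8 + G)
x(110, 213) + √(10904 + t(-34, -150)) = 166 + √(10904 + (-8 - 150)) = 166 + √(10904 - 158) = 166 + √10746 = 166 + 3*√1194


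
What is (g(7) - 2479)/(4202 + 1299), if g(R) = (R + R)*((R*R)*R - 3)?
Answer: 2281/5501 ≈ 0.41465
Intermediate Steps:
g(R) = 2*R*(-3 + R**3) (g(R) = (2*R)*(R**2*R - 3) = (2*R)*(R**3 - 3) = (2*R)*(-3 + R**3) = 2*R*(-3 + R**3))
(g(7) - 2479)/(4202 + 1299) = (2*7*(-3 + 7**3) - 2479)/(4202 + 1299) = (2*7*(-3 + 343) - 2479)/5501 = (2*7*340 - 2479)*(1/5501) = (4760 - 2479)*(1/5501) = 2281*(1/5501) = 2281/5501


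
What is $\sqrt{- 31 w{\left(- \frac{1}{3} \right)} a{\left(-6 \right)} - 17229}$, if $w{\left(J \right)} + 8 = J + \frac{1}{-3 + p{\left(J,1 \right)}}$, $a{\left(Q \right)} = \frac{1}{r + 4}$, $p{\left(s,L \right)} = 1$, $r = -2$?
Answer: $\frac{i \sqrt{615315}}{6} \approx 130.74 i$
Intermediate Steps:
$a{\left(Q \right)} = \frac{1}{2}$ ($a{\left(Q \right)} = \frac{1}{-2 + 4} = \frac{1}{2}$)
$w{\left(J \right)} = - \frac{17}{2} + J$ ($w{\left(J \right)} = -8 + \left(J + \frac{1}{-3 + 1}\right) = -8 + \left(J + \frac{1}{-2}\right) = -8 + \left(J - \frac{1}{2}\right) = -8 + \left(- \frac{1}{2} + J\right) = - \frac{17}{2} + J$)
$\sqrt{- 31 w{\left(- \frac{1}{3} \right)} a{\left(-6 \right)} - 17229} = \sqrt{- 31 \left(- \frac{17}{2} - \frac{1}{3}\right) \frac{1}{2} - 17229} = \sqrt{\left(-31\right) \left(- \frac{53}{6}\right) \frac{1}{2} - 17229} = \sqrt{\frac{1643}{6} \cdot \frac{1}{2} - 17229} = \sqrt{\frac{1643}{12} - 17229} = \sqrt{- \frac{205105}{12}} = \frac{i \sqrt{615315}}{6}$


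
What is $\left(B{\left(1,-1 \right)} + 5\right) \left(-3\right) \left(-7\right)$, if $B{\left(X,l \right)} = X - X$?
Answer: $105$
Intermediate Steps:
$B{\left(X,l \right)} = 0$
$\left(B{\left(1,-1 \right)} + 5\right) \left(-3\right) \left(-7\right) = \left(0 + 5\right) \left(-3\right) \left(-7\right) = 5 \left(-3\right) \left(-7\right) = \left(-15\right) \left(-7\right) = 105$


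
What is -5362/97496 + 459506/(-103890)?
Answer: -1619894827/361744980 ≈ -4.4780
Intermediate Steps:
-5362/97496 + 459506/(-103890) = -5362*1/97496 + 459506*(-1/103890) = -383/6964 - 229753/51945 = -1619894827/361744980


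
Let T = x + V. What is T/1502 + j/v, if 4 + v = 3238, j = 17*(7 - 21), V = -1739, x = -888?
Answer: -632371/346962 ≈ -1.8226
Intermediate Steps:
T = -2627 (T = -888 - 1739 = -2627)
j = -238 (j = 17*(-14) = -238)
v = 3234 (v = -4 + 3238 = 3234)
T/1502 + j/v = -2627/1502 - 238/3234 = -2627*1/1502 - 238*1/3234 = -2627/1502 - 17/231 = -632371/346962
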